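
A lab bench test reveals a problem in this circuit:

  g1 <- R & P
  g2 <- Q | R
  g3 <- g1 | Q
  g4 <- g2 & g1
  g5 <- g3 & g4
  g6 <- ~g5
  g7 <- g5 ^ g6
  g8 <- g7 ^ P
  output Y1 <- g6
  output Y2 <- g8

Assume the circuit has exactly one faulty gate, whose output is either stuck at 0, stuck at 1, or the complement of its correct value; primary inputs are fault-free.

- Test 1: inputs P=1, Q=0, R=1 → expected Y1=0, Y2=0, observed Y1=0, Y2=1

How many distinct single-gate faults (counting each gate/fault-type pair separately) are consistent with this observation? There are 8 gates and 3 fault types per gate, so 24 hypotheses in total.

4

Fault-free: g1=1, g2=1, g3=1, g4=1, g5=1, g6=0, g7=1, g8=0 → Y1=0, Y2=0. Observed Y1=0, Y2=1.
  g1: none of the 3 fault types match ✗
  g2: none of the 3 fault types match ✗
  g3: none of the 3 fault types match ✗
  g4: none of the 3 fault types match ✗
  g5: none of the 3 fault types match ✗
  g6: none of the 3 fault types match ✗
  g7: stuck-at-0, inverted output ✓; others ✗
  g8: stuck-at-1, inverted output ✓; others ✗
Consistent faults: {g7 stuck-at-0, g7 inverted output, g8 stuck-at-1, g8 inverted output} — 4 in all.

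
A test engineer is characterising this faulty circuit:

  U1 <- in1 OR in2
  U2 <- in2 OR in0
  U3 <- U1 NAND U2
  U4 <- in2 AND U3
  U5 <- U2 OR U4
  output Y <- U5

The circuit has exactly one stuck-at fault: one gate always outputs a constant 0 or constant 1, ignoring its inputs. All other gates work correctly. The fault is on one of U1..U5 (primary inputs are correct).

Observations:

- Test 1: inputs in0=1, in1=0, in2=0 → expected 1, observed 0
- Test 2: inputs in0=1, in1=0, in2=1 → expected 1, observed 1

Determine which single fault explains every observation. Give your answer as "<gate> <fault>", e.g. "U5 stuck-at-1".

U2 stuck-at-0

Fault-free values for test 1 (in0=1, in1=0, in2=0): U1=0, U2=1, U3=1, U4=0, U5=1, giving Y=1. Observed 0.
Test 1: faults giving observed 0 are {U2 stuck-at-0, U5 stuck-at-0}.
Test 2 (in0=1, in1=0, in2=1): fault-free U1=1, U2=1, U3=0, U4=0, U5=1 → 1; observed 1. Eliminates U5 stuck-at-0.
Only U2 stuck-at-0 is consistent with every test.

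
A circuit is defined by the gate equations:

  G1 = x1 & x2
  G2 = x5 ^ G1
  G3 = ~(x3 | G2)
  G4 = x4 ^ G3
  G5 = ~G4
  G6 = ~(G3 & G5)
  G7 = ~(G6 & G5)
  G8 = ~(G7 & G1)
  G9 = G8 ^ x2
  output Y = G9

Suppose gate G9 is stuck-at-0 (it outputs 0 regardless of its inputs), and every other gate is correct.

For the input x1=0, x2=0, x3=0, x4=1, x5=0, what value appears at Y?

0

Propagate with G9 forced: G1=0, G2=0, G3=1, G4=0, G5=1, G6=0, G7=1, G8=1, G9=0 [stuck-at-0].
So Y = 0. (Without the fault it would be 1.)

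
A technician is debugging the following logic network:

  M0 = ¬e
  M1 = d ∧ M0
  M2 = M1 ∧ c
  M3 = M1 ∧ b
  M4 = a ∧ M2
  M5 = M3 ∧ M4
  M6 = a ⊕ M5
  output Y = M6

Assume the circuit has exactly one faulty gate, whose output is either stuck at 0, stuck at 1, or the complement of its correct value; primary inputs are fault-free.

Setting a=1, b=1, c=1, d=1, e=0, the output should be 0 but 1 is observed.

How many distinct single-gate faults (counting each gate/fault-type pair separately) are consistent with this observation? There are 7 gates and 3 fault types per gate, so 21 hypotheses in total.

14

Fault-free: M0=1, M1=1, M2=1, M3=1, M4=1, M5=1, M6=0 → 0. Observed 1.
  M0: stuck-at-0, inverted output ✓; others ✗
  M1: stuck-at-0, inverted output ✓; others ✗
  M2: stuck-at-0, inverted output ✓; others ✗
  M3: stuck-at-0, inverted output ✓; others ✗
  M4: stuck-at-0, inverted output ✓; others ✗
  M5: stuck-at-0, inverted output ✓; others ✗
  M6: stuck-at-1, inverted output ✓; others ✗
Consistent faults: {M0 stuck-at-0, M0 inverted output, M1 stuck-at-0, M1 inverted output, M2 stuck-at-0, M2 inverted output, M3 stuck-at-0, M3 inverted output, M4 stuck-at-0, M4 inverted output, M5 stuck-at-0, M5 inverted output, M6 stuck-at-1, M6 inverted output} — 14 in all.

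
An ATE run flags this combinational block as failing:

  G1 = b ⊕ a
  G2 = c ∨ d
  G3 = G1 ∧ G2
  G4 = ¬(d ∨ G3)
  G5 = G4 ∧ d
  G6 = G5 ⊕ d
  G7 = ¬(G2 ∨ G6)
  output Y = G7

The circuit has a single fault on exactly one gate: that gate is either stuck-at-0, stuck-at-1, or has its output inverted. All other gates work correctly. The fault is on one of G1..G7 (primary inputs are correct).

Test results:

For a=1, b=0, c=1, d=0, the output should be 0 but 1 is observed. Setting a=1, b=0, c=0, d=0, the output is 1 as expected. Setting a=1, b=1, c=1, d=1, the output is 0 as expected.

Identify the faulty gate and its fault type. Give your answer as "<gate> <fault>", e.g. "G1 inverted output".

Fault-free values for test 1 (a=1, b=0, c=1, d=0): G1=1, G2=1, G3=1, G4=0, G5=0, G6=0, G7=0, giving Y=0. Observed 1.
Test 1: faults giving observed 1 are {G2 stuck-at-0, G2 inverted output, G7 stuck-at-1, G7 inverted output}.
Test 2 (a=1, b=0, c=0, d=0): fault-free G1=1, G2=0, G3=0, G4=1, G5=0, G6=0, G7=1 → 1; observed 1. Eliminates G2 inverted output, G7 inverted output.
Test 3 (a=1, b=1, c=1, d=1): fault-free G1=0, G2=1, G3=0, G4=0, G5=0, G6=1, G7=0 → 0; observed 0. Eliminates G7 stuck-at-1.
Only G2 stuck-at-0 is consistent with every test.

G2 stuck-at-0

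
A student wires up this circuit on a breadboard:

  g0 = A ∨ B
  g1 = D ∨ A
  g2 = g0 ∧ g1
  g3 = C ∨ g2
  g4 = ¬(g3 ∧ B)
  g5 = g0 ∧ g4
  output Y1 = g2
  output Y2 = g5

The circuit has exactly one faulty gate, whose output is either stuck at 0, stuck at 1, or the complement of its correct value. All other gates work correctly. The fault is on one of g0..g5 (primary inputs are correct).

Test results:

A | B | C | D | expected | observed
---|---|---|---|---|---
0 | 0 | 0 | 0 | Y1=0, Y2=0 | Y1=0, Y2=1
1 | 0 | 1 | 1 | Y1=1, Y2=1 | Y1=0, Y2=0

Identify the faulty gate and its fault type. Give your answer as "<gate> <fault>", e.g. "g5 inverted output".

Fault-free values for test 1 (A=0, B=0, C=0, D=0): g0=0, g1=0, g2=0, g3=0, g4=1, g5=0, giving Y1=0, Y2=0. Observed Y1=0, Y2=1.
Test 1: faults giving observed Y1=0, Y2=1 are {g0 stuck-at-1, g0 inverted output, g5 stuck-at-1, g5 inverted output}.
Test 2 (A=1, B=0, C=1, D=1): fault-free g0=1, g1=1, g2=1, g3=1, g4=1, g5=1 → Y1=1, Y2=1; observed Y1=0, Y2=0. Eliminates g0 stuck-at-1, g5 stuck-at-1, g5 inverted output.
Only g0 inverted output is consistent with every test.

g0 inverted output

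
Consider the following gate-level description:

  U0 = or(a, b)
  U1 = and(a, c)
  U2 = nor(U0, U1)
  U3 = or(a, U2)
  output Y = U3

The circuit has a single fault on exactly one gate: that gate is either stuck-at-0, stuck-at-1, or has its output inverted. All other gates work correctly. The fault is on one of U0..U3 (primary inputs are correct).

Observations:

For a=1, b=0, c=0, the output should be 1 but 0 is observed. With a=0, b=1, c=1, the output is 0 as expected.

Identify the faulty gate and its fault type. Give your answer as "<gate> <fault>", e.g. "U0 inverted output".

U3 stuck-at-0

Fault-free values for test 1 (a=1, b=0, c=0): U0=1, U1=0, U2=0, U3=1, giving Y=1. Observed 0.
Test 1: faults giving observed 0 are {U3 stuck-at-0, U3 inverted output}.
Test 2 (a=0, b=1, c=1): fault-free U0=1, U1=0, U2=0, U3=0 → 0; observed 0. Eliminates U3 inverted output.
Only U3 stuck-at-0 is consistent with every test.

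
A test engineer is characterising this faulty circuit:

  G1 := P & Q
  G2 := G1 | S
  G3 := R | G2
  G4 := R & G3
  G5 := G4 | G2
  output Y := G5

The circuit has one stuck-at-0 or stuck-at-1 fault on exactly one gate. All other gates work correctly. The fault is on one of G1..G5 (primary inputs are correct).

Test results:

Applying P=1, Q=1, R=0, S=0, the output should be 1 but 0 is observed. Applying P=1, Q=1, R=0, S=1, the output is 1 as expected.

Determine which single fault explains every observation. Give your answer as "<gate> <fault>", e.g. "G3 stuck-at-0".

G1 stuck-at-0

Fault-free values for test 1 (P=1, Q=1, R=0, S=0): G1=1, G2=1, G3=1, G4=0, G5=1, giving Y=1. Observed 0.
Test 1: faults giving observed 0 are {G1 stuck-at-0, G2 stuck-at-0, G5 stuck-at-0}.
Test 2 (P=1, Q=1, R=0, S=1): fault-free G1=1, G2=1, G3=1, G4=0, G5=1 → 1; observed 1. Eliminates G2 stuck-at-0, G5 stuck-at-0.
Only G1 stuck-at-0 is consistent with every test.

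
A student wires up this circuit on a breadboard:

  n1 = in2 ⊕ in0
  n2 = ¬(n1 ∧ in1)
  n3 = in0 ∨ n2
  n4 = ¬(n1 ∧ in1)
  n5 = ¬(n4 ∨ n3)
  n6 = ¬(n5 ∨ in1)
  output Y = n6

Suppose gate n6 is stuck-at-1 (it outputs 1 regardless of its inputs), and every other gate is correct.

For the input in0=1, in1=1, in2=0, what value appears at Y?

1

Propagate with n6 forced: n1=1, n2=0, n3=1, n4=0, n5=0, n6=1 [stuck-at-1].
So Y = 1. (Without the fault it would be 0.)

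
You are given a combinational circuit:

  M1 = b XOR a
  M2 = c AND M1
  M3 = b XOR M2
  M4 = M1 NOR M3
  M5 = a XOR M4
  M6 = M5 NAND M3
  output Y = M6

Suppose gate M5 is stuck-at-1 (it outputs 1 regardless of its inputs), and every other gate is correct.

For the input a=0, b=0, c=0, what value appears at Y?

Propagate with M5 forced: M1=0, M2=0, M3=0, M4=1, M5=1 [stuck-at-1], M6=1.
So Y = 1. (Same as the fault-free value — the fault is masked on this input.)

1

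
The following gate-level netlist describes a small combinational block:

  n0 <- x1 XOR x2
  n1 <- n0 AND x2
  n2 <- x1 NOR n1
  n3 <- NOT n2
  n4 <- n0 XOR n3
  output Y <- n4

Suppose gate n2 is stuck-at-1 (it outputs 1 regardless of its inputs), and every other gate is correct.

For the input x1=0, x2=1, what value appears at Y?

1

Propagate with n2 forced: n0=1, n1=1, n2=1 [stuck-at-1], n3=0, n4=1.
So Y = 1. (Without the fault it would be 0.)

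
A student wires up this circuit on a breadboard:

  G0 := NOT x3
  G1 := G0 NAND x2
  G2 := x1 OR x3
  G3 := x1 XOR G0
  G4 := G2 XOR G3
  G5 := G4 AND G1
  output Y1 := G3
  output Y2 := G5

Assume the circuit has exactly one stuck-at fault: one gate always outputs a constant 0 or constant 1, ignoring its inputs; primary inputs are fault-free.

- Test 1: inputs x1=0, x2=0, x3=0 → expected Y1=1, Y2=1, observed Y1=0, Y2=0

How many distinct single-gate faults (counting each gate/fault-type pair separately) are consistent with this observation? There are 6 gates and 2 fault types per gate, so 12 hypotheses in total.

2

Fault-free: G0=1, G1=1, G2=0, G3=1, G4=1, G5=1 → Y1=1, Y2=1. Observed Y1=0, Y2=0.
  G0 stuck-at-0: output Y1=0, Y2=0 ✓
  G0 stuck-at-1: output Y1=1, Y2=1 ✗
  G1 stuck-at-0: output Y1=1, Y2=0 ✗
  G1 stuck-at-1: output Y1=1, Y2=1 ✗
  G2 stuck-at-0: output Y1=1, Y2=1 ✗
  G2 stuck-at-1: output Y1=1, Y2=0 ✗
  G3 stuck-at-0: output Y1=0, Y2=0 ✓
  G3 stuck-at-1: output Y1=1, Y2=1 ✗
  G4 stuck-at-0: output Y1=1, Y2=0 ✗
  G4 stuck-at-1: output Y1=1, Y2=1 ✗
  G5 stuck-at-0: output Y1=1, Y2=0 ✗
  G5 stuck-at-1: output Y1=1, Y2=1 ✗
Consistent faults: {G0 stuck-at-0, G3 stuck-at-0} — 2 in all.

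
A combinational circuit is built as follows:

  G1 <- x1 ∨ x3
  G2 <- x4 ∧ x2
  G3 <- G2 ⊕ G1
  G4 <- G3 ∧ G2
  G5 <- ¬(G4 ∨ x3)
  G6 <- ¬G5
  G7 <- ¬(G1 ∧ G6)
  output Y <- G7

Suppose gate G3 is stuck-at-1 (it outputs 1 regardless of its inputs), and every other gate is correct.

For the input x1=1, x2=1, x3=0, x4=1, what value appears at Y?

0

Propagate with G3 forced: G1=1, G2=1, G3=1 [stuck-at-1], G4=1, G5=0, G6=1, G7=0.
So Y = 0. (Without the fault it would be 1.)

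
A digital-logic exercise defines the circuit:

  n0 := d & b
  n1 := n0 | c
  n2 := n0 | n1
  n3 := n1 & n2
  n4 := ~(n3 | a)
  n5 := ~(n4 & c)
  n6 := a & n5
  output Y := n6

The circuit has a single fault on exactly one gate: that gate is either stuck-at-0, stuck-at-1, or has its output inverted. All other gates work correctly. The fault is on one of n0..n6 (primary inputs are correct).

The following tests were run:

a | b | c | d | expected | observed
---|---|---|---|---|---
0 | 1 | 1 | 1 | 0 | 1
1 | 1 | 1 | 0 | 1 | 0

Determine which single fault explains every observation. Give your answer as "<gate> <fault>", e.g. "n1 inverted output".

n6 inverted output

Fault-free values for test 1 (a=0, b=1, c=1, d=1): n0=1, n1=1, n2=1, n3=1, n4=0, n5=1, n6=0, giving Y=0. Observed 1.
Test 1: faults giving observed 1 are {n6 stuck-at-1, n6 inverted output}.
Test 2 (a=1, b=1, c=1, d=0): fault-free n0=0, n1=1, n2=1, n3=1, n4=0, n5=1, n6=1 → 1; observed 0. Eliminates n6 stuck-at-1.
Only n6 inverted output is consistent with every test.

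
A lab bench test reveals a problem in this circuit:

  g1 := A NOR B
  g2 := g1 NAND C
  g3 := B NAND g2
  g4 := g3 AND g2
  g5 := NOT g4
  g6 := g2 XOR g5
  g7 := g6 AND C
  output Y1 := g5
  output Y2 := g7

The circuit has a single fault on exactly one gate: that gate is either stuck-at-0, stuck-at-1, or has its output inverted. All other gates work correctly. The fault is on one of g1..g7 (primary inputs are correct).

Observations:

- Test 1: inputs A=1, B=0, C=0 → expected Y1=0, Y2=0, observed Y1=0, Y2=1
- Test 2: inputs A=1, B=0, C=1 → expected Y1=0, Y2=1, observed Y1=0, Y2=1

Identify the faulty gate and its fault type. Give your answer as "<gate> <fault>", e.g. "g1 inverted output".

Fault-free values for test 1 (A=1, B=0, C=0): g1=0, g2=1, g3=1, g4=1, g5=0, g6=1, g7=0, giving Y1=0, Y2=0. Observed Y1=0, Y2=1.
Test 1: faults giving observed Y1=0, Y2=1 are {g7 stuck-at-1, g7 inverted output}.
Test 2 (A=1, B=0, C=1): fault-free g1=0, g2=1, g3=1, g4=1, g5=0, g6=1, g7=1 → Y1=0, Y2=1; observed Y1=0, Y2=1. Eliminates g7 inverted output.
Only g7 stuck-at-1 is consistent with every test.

g7 stuck-at-1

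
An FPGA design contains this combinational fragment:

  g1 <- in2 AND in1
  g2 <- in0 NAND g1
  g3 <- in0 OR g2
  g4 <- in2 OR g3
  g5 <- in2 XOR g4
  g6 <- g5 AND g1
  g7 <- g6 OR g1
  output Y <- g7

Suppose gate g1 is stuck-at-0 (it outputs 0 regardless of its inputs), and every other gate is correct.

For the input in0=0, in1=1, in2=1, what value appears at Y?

0

Propagate with g1 forced: g1=0 [stuck-at-0], g2=1, g3=1, g4=1, g5=0, g6=0, g7=0.
So Y = 0. (Without the fault it would be 1.)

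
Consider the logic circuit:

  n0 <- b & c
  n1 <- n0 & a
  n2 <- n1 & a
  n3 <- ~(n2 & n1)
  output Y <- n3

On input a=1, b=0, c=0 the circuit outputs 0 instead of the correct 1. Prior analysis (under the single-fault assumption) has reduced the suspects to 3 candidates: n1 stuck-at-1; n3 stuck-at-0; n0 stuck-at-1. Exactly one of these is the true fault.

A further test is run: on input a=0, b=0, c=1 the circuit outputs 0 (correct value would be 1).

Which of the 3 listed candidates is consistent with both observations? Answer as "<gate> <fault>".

Evaluate each candidate on input a=0, b=0, c=1:
  n1 stuck-at-1: n0=0, n1=1 [stuck-at-1], n2=0, n3=1 → 1 — eliminated
  n3 stuck-at-0: n0=0, n1=0, n2=0, n3=0 [stuck-at-0] → 0 — matches
  n0 stuck-at-1: n0=1 [stuck-at-1], n1=0, n2=0, n3=1 → 1 — eliminated
Only n3 stuck-at-0 reproduces the observed 0.

n3 stuck-at-0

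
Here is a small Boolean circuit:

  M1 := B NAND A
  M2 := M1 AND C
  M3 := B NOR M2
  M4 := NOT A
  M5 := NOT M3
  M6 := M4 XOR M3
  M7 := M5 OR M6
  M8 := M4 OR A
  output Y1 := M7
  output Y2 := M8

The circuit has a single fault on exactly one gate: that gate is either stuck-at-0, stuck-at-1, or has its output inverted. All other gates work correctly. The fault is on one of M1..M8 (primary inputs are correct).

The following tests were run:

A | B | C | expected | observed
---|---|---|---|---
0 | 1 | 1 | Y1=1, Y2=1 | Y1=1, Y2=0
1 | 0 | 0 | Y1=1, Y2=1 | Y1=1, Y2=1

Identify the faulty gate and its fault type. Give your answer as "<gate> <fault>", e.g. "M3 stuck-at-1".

M4 stuck-at-0

Fault-free values for test 1 (A=0, B=1, C=1): M1=1, M2=1, M3=0, M4=1, M5=1, M6=1, M7=1, M8=1, giving Y1=1, Y2=1. Observed Y1=1, Y2=0.
Test 1: faults giving observed Y1=1, Y2=0 are {M4 stuck-at-0, M4 inverted output, M8 stuck-at-0, M8 inverted output}.
Test 2 (A=1, B=0, C=0): fault-free M1=1, M2=0, M3=1, M4=0, M5=0, M6=1, M7=1, M8=1 → Y1=1, Y2=1; observed Y1=1, Y2=1. Eliminates M4 inverted output, M8 stuck-at-0, M8 inverted output.
Only M4 stuck-at-0 is consistent with every test.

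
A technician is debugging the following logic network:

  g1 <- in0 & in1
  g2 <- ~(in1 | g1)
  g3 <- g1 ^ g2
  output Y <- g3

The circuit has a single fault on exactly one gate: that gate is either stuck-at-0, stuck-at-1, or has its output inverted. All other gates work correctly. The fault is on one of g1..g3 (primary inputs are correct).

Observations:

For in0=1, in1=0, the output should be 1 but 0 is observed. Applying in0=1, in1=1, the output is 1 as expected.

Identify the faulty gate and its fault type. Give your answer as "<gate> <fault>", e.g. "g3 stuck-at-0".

Fault-free values for test 1 (in0=1, in1=0): g1=0, g2=1, g3=1, giving Y=1. Observed 0.
Test 1: faults giving observed 0 are {g2 stuck-at-0, g2 inverted output, g3 stuck-at-0, g3 inverted output}.
Test 2 (in0=1, in1=1): fault-free g1=1, g2=0, g3=1 → 1; observed 1. Eliminates g2 inverted output, g3 stuck-at-0, g3 inverted output.
Only g2 stuck-at-0 is consistent with every test.

g2 stuck-at-0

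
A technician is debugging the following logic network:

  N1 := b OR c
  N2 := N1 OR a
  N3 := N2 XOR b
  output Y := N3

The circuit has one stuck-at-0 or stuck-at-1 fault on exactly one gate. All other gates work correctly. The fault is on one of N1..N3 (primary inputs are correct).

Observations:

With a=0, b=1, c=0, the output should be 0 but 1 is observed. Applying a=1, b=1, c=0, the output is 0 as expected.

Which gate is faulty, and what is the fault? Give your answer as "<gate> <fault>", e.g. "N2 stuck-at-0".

Fault-free values for test 1 (a=0, b=1, c=0): N1=1, N2=1, N3=0, giving Y=0. Observed 1.
Test 1: faults giving observed 1 are {N1 stuck-at-0, N2 stuck-at-0, N3 stuck-at-1}.
Test 2 (a=1, b=1, c=0): fault-free N1=1, N2=1, N3=0 → 0; observed 0. Eliminates N2 stuck-at-0, N3 stuck-at-1.
Only N1 stuck-at-0 is consistent with every test.

N1 stuck-at-0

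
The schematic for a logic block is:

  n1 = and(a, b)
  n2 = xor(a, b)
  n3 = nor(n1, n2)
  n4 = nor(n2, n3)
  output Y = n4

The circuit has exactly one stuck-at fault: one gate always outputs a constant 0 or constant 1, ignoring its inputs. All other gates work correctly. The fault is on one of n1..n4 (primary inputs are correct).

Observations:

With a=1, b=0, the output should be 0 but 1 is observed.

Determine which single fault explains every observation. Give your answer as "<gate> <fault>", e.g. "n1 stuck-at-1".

Fault-free values for test 1 (a=1, b=0): n1=0, n2=1, n3=0, n4=0, giving Y=0. Observed 1.
Test 1: faults giving observed 1 are {n4 stuck-at-1}.
Only n4 stuck-at-1 is consistent with every test.

n4 stuck-at-1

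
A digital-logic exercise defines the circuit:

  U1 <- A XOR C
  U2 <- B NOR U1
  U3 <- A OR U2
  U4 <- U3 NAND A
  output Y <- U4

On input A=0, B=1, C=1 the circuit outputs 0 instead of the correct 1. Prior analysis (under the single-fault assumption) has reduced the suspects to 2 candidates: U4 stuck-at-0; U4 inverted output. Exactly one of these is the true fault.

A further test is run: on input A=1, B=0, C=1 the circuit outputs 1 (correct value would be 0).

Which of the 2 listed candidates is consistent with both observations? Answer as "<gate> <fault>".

U4 inverted output

Evaluate each candidate on input A=1, B=0, C=1:
  U4 stuck-at-0: U1=0, U2=1, U3=1, U4=0 [stuck-at-0] → 0 — eliminated
  U4 inverted output: U1=0, U2=1, U3=1, U4=1 [inverted output] → 1 — matches
Only U4 inverted output reproduces the observed 1.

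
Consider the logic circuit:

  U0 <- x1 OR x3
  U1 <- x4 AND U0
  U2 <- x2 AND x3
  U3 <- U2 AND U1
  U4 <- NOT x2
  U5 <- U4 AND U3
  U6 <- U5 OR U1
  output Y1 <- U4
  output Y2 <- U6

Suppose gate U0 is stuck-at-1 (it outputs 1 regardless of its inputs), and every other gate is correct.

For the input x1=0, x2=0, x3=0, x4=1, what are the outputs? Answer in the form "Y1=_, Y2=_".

Y1=1, Y2=1

Propagate with U0 forced: U0=1 [stuck-at-1], U1=1, U2=0, U3=0, U4=1, U5=0, U6=1.
So the outputs are Y1=1, Y2=1. (Without the fault they would be Y1=1, Y2=0.)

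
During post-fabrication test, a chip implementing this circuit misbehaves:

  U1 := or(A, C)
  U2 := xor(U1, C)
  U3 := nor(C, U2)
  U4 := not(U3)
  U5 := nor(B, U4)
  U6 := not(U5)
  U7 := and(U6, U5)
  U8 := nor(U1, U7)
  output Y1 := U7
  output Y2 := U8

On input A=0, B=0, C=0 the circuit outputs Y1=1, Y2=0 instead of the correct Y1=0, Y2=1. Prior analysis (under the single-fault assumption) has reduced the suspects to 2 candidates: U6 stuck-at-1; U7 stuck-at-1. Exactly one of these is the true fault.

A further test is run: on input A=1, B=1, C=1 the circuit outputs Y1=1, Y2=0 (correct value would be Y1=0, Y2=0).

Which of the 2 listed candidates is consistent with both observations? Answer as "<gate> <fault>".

U7 stuck-at-1

Evaluate each candidate on input A=1, B=1, C=1:
  U6 stuck-at-1: U1=1, U2=0, U3=0, U4=1, U5=0, U6=1 [stuck-at-1], U7=0, U8=0 → Y1=0, Y2=0 — eliminated
  U7 stuck-at-1: U1=1, U2=0, U3=0, U4=1, U5=0, U6=1, U7=1 [stuck-at-1], U8=0 → Y1=1, Y2=0 — matches
Only U7 stuck-at-1 reproduces the observed Y1=1, Y2=0.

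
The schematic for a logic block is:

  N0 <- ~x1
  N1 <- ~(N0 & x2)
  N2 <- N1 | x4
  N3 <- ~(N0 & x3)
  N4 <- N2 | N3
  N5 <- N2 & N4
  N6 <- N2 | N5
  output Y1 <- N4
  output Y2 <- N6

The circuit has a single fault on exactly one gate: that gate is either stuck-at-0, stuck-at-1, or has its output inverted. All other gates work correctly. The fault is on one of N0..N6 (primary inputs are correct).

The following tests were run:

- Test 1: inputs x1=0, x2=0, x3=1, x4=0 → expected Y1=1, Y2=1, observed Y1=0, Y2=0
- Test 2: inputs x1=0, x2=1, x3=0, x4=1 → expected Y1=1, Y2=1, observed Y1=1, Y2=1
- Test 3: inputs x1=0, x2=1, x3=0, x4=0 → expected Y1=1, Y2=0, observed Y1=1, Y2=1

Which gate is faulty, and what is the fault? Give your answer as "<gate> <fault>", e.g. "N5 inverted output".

Fault-free values for test 1 (x1=0, x2=0, x3=1, x4=0): N0=1, N1=1, N2=1, N3=0, N4=1, N5=1, N6=1, giving Y1=1, Y2=1. Observed Y1=0, Y2=0.
Test 1: faults giving observed Y1=0, Y2=0 are {N1 stuck-at-0, N1 inverted output, N2 stuck-at-0, N2 inverted output}.
Test 2 (x1=0, x2=1, x3=0, x4=1): fault-free N0=1, N1=0, N2=1, N3=1, N4=1, N5=1, N6=1 → Y1=1, Y2=1; observed Y1=1, Y2=1. Eliminates N2 stuck-at-0, N2 inverted output.
Test 3 (x1=0, x2=1, x3=0, x4=0): fault-free N0=1, N1=0, N2=0, N3=1, N4=1, N5=0, N6=0 → Y1=1, Y2=0; observed Y1=1, Y2=1. Eliminates N1 stuck-at-0.
Only N1 inverted output is consistent with every test.

N1 inverted output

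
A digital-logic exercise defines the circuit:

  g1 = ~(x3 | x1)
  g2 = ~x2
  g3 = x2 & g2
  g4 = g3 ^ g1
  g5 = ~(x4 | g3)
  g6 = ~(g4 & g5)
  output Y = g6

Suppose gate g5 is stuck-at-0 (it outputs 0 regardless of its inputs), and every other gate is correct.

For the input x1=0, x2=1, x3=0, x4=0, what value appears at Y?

1

Propagate with g5 forced: g1=1, g2=0, g3=0, g4=1, g5=0 [stuck-at-0], g6=1.
So Y = 1. (Without the fault it would be 0.)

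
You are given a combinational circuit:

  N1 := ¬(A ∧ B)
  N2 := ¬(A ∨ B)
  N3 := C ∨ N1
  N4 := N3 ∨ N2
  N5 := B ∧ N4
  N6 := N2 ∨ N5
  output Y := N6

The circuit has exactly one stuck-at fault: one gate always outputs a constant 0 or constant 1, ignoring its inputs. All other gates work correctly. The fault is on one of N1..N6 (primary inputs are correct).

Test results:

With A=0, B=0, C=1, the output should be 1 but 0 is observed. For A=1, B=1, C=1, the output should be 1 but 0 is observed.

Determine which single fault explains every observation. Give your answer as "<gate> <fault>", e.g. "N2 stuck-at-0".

Fault-free values for test 1 (A=0, B=0, C=1): N1=1, N2=1, N3=1, N4=1, N5=0, N6=1, giving Y=1. Observed 0.
Test 1: faults giving observed 0 are {N2 stuck-at-0, N6 stuck-at-0}.
Test 2 (A=1, B=1, C=1): fault-free N1=0, N2=0, N3=1, N4=1, N5=1, N6=1 → 1; observed 0. Eliminates N2 stuck-at-0.
Only N6 stuck-at-0 is consistent with every test.

N6 stuck-at-0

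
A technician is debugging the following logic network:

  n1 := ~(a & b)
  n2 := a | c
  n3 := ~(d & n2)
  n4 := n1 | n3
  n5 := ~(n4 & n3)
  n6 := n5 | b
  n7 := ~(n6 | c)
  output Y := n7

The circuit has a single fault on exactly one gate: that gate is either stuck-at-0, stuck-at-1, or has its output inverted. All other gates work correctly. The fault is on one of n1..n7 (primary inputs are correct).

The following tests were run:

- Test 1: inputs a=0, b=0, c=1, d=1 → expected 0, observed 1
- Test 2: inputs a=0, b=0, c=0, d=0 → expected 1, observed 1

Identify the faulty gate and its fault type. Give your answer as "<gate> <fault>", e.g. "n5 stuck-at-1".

Fault-free values for test 1 (a=0, b=0, c=1, d=1): n1=1, n2=1, n3=0, n4=1, n5=1, n6=1, n7=0, giving Y=0. Observed 1.
Test 1: faults giving observed 1 are {n7 stuck-at-1, n7 inverted output}.
Test 2 (a=0, b=0, c=0, d=0): fault-free n1=1, n2=0, n3=1, n4=1, n5=0, n6=0, n7=1 → 1; observed 1. Eliminates n7 inverted output.
Only n7 stuck-at-1 is consistent with every test.

n7 stuck-at-1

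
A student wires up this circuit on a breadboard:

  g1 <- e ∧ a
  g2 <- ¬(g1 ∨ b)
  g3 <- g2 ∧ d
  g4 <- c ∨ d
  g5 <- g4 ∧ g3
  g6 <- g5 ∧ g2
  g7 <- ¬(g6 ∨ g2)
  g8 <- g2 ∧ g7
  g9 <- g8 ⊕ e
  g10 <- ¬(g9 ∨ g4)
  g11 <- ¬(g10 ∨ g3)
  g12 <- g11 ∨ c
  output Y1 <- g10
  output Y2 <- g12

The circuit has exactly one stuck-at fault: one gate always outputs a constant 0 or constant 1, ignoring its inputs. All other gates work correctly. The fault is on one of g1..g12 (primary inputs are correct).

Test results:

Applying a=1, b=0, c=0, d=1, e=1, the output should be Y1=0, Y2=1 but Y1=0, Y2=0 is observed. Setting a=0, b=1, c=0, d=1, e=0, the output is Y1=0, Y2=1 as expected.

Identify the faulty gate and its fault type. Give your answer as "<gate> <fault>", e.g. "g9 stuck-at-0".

Fault-free values for test 1 (a=1, b=0, c=0, d=1, e=1): g1=1, g2=0, g3=0, g4=1, g5=0, g6=0, g7=1, g8=0, g9=1, g10=0, g11=1, g12=1, giving Y1=0, Y2=1. Observed Y1=0, Y2=0.
Test 1: faults giving observed Y1=0, Y2=0 are {g1 stuck-at-0, g2 stuck-at-1, g3 stuck-at-1, g11 stuck-at-0, g12 stuck-at-0}.
Test 2 (a=0, b=1, c=0, d=1, e=0): fault-free g1=0, g2=0, g3=0, g4=1, g5=0, g6=0, g7=1, g8=0, g9=0, g10=0, g11=1, g12=1 → Y1=0, Y2=1; observed Y1=0, Y2=1. Eliminates g2 stuck-at-1, g3 stuck-at-1, g11 stuck-at-0, g12 stuck-at-0.
Only g1 stuck-at-0 is consistent with every test.

g1 stuck-at-0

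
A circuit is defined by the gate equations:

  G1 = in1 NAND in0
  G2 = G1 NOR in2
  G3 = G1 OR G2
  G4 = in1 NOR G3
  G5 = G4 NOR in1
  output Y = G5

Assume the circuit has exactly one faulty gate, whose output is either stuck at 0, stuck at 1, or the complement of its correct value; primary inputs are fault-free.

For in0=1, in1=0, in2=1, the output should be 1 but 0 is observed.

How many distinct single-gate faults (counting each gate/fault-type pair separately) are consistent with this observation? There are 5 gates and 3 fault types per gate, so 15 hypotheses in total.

8

Fault-free: G1=1, G2=0, G3=1, G4=0, G5=1 → 1. Observed 0.
  G1: stuck-at-0, inverted output ✓; others ✗
  G2: none of the 3 fault types match ✗
  G3: stuck-at-0, inverted output ✓; others ✗
  G4: stuck-at-1, inverted output ✓; others ✗
  G5: stuck-at-0, inverted output ✓; others ✗
Consistent faults: {G1 stuck-at-0, G1 inverted output, G3 stuck-at-0, G3 inverted output, G4 stuck-at-1, G4 inverted output, G5 stuck-at-0, G5 inverted output} — 8 in all.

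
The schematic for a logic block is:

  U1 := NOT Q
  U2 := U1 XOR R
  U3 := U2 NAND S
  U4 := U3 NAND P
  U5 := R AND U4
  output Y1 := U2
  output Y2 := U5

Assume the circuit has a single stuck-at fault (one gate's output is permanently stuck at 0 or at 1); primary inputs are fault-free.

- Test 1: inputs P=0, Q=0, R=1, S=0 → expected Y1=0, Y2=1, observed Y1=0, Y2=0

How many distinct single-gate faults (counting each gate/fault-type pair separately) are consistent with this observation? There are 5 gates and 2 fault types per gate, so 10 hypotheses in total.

Fault-free: U1=1, U2=0, U3=1, U4=1, U5=1 → Y1=0, Y2=1. Observed Y1=0, Y2=0.
  U1 stuck-at-0: output Y1=1, Y2=1 ✗
  U1 stuck-at-1: output Y1=0, Y2=1 ✗
  U2 stuck-at-0: output Y1=0, Y2=1 ✗
  U2 stuck-at-1: output Y1=1, Y2=1 ✗
  U3 stuck-at-0: output Y1=0, Y2=1 ✗
  U3 stuck-at-1: output Y1=0, Y2=1 ✗
  U4 stuck-at-0: output Y1=0, Y2=0 ✓
  U4 stuck-at-1: output Y1=0, Y2=1 ✗
  U5 stuck-at-0: output Y1=0, Y2=0 ✓
  U5 stuck-at-1: output Y1=0, Y2=1 ✗
Consistent faults: {U4 stuck-at-0, U5 stuck-at-0} — 2 in all.

2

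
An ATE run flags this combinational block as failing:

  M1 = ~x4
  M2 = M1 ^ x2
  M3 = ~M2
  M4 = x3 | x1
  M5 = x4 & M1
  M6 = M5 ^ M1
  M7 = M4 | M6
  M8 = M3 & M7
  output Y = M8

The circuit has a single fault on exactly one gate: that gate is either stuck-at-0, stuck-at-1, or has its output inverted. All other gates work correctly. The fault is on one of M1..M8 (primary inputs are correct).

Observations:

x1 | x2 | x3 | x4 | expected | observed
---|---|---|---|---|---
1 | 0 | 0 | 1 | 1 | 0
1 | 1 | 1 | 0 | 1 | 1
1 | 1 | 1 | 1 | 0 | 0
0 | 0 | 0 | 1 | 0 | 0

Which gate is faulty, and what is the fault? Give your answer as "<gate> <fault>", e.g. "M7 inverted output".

M4 stuck-at-0

Fault-free values for test 1 (x1=1, x2=0, x3=0, x4=1): M1=0, M2=0, M3=1, M4=1, M5=0, M6=0, M7=1, M8=1, giving Y=1. Observed 0.
Test 1: faults giving observed 0 are {M1 stuck-at-1, M1 inverted output, M2 stuck-at-1, M2 inverted output, M3 stuck-at-0, M3 inverted output, M4 stuck-at-0, M4 inverted output, M7 stuck-at-0, M7 inverted output, M8 stuck-at-0, M8 inverted output}.
Test 2 (x1=1, x2=1, x3=1, x4=0): fault-free M1=1, M2=0, M3=1, M4=1, M5=0, M6=1, M7=1, M8=1 → 1; observed 1. Eliminates M1 inverted output, M2 stuck-at-1, M2 inverted output, M3 stuck-at-0, M3 inverted output, M7 stuck-at-0, M7 inverted output, M8 stuck-at-0, M8 inverted output.
Test 3 (x1=1, x2=1, x3=1, x4=1): fault-free M1=0, M2=1, M3=0, M4=1, M5=0, M6=0, M7=1, M8=0 → 0; observed 0. Eliminates M1 stuck-at-1.
Test 4 (x1=0, x2=0, x3=0, x4=1): fault-free M1=0, M2=0, M3=1, M4=0, M5=0, M6=0, M7=0, M8=0 → 0; observed 0. Eliminates M4 inverted output.
Only M4 stuck-at-0 is consistent with every test.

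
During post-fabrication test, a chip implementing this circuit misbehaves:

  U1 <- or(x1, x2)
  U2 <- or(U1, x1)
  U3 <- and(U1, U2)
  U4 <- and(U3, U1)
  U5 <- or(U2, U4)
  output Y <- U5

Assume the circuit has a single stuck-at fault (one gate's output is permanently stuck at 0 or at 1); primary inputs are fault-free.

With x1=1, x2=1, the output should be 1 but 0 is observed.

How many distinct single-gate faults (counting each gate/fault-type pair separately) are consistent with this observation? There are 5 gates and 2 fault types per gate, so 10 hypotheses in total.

2

Fault-free: U1=1, U2=1, U3=1, U4=1, U5=1 → 1. Observed 0.
  U1 stuck-at-0: output 1 ✗
  U1 stuck-at-1: output 1 ✗
  U2 stuck-at-0: output 0 ✓
  U2 stuck-at-1: output 1 ✗
  U3 stuck-at-0: output 1 ✗
  U3 stuck-at-1: output 1 ✗
  U4 stuck-at-0: output 1 ✗
  U4 stuck-at-1: output 1 ✗
  U5 stuck-at-0: output 0 ✓
  U5 stuck-at-1: output 1 ✗
Consistent faults: {U2 stuck-at-0, U5 stuck-at-0} — 2 in all.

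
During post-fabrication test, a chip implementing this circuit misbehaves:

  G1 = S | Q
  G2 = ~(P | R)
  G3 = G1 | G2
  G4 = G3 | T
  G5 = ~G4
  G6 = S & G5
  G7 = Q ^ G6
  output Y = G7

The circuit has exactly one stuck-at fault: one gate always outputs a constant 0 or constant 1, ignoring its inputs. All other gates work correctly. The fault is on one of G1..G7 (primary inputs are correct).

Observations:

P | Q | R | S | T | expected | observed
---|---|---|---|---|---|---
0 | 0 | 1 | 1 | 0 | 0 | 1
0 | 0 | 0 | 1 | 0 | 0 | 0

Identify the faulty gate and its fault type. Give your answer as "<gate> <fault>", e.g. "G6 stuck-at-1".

G1 stuck-at-0

Fault-free values for test 1 (P=0, Q=0, R=1, S=1, T=0): G1=1, G2=0, G3=1, G4=1, G5=0, G6=0, G7=0, giving Y=0. Observed 1.
Test 1: faults giving observed 1 are {G1 stuck-at-0, G3 stuck-at-0, G4 stuck-at-0, G5 stuck-at-1, G6 stuck-at-1, G7 stuck-at-1}.
Test 2 (P=0, Q=0, R=0, S=1, T=0): fault-free G1=1, G2=1, G3=1, G4=1, G5=0, G6=0, G7=0 → 0; observed 0. Eliminates G3 stuck-at-0, G4 stuck-at-0, G5 stuck-at-1, G6 stuck-at-1, G7 stuck-at-1.
Only G1 stuck-at-0 is consistent with every test.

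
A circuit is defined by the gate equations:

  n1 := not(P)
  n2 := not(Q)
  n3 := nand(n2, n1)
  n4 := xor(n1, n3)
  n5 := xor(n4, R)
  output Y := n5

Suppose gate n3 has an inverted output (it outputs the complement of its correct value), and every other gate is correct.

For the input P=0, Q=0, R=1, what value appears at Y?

1

Propagate with n3 forced: n1=1, n2=1, n3=1 [inverted output], n4=0, n5=1.
So Y = 1. (Without the fault it would be 0.)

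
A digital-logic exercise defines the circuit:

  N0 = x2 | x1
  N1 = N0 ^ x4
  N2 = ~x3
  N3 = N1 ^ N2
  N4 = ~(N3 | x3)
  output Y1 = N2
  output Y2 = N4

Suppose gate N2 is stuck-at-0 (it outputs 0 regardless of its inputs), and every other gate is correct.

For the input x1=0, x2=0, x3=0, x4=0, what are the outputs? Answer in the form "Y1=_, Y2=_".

Y1=0, Y2=1

Propagate with N2 forced: N0=0, N1=0, N2=0 [stuck-at-0], N3=0, N4=1.
So the outputs are Y1=0, Y2=1. (Without the fault they would be Y1=1, Y2=0.)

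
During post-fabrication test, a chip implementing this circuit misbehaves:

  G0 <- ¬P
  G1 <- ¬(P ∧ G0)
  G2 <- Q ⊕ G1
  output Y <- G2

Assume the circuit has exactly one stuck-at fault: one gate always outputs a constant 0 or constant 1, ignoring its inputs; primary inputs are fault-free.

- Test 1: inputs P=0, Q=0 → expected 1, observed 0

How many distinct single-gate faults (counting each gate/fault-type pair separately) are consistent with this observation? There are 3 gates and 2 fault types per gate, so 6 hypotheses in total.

2

Fault-free: G0=1, G1=1, G2=1 → 1. Observed 0.
  G0 stuck-at-0: output 1 ✗
  G0 stuck-at-1: output 1 ✗
  G1 stuck-at-0: output 0 ✓
  G1 stuck-at-1: output 1 ✗
  G2 stuck-at-0: output 0 ✓
  G2 stuck-at-1: output 1 ✗
Consistent faults: {G1 stuck-at-0, G2 stuck-at-0} — 2 in all.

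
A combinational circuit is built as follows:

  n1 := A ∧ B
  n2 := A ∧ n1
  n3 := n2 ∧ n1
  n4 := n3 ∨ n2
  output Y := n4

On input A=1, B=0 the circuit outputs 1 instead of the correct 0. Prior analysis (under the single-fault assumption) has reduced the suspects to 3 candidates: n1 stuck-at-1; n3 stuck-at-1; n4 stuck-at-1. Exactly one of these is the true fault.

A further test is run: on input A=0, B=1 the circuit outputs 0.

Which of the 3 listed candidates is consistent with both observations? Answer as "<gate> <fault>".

Evaluate each candidate on input A=0, B=1:
  n1 stuck-at-1: n1=1 [stuck-at-1], n2=0, n3=0, n4=0 → 0 — matches
  n3 stuck-at-1: n1=0, n2=0, n3=1 [stuck-at-1], n4=1 → 1 — eliminated
  n4 stuck-at-1: n1=0, n2=0, n3=0, n4=1 [stuck-at-1] → 1 — eliminated
Only n1 stuck-at-1 reproduces the observed 0.

n1 stuck-at-1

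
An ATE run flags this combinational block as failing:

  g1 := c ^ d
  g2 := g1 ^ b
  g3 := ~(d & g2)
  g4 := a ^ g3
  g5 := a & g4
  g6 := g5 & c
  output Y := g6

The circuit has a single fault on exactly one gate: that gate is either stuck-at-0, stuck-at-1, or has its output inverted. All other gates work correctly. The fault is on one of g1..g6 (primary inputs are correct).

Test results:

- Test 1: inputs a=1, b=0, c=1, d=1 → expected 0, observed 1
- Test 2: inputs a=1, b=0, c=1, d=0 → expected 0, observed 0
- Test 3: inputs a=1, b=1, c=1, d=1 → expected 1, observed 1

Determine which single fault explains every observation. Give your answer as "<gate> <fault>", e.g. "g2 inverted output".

g2 stuck-at-1

Fault-free values for test 1 (a=1, b=0, c=1, d=1): g1=0, g2=0, g3=1, g4=0, g5=0, g6=0, giving Y=0. Observed 1.
Test 1: faults giving observed 1 are {g1 stuck-at-1, g1 inverted output, g2 stuck-at-1, g2 inverted output, g3 stuck-at-0, g3 inverted output, g4 stuck-at-1, g4 inverted output, g5 stuck-at-1, g5 inverted output, g6 stuck-at-1, g6 inverted output}.
Test 2 (a=1, b=0, c=1, d=0): fault-free g1=1, g2=1, g3=1, g4=0, g5=0, g6=0 → 0; observed 0. Eliminates g3 stuck-at-0, g3 inverted output, g4 stuck-at-1, g4 inverted output, g5 stuck-at-1, g5 inverted output, g6 stuck-at-1, g6 inverted output.
Test 3 (a=1, b=1, c=1, d=1): fault-free g1=0, g2=1, g3=0, g4=1, g5=1, g6=1 → 1; observed 1. Eliminates g1 stuck-at-1, g1 inverted output, g2 inverted output.
Only g2 stuck-at-1 is consistent with every test.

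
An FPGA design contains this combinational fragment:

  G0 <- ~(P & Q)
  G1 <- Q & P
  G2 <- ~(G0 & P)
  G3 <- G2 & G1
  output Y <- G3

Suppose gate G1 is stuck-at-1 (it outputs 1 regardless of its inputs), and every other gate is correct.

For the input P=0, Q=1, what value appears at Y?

Propagate with G1 forced: G0=1, G1=1 [stuck-at-1], G2=1, G3=1.
So Y = 1. (Without the fault it would be 0.)

1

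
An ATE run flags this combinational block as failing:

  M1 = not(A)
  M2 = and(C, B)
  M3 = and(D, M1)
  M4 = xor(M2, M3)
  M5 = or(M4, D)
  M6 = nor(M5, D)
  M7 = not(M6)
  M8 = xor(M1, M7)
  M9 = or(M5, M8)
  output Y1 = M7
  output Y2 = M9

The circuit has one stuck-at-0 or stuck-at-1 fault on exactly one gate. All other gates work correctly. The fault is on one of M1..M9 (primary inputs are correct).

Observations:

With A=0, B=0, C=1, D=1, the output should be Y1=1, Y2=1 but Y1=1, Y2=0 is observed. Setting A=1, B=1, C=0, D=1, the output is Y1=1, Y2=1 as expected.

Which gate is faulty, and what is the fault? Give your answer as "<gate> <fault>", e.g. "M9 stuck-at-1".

Fault-free values for test 1 (A=0, B=0, C=1, D=1): M1=1, M2=0, M3=1, M4=1, M5=1, M6=0, M7=1, M8=0, M9=1, giving Y1=1, Y2=1. Observed Y1=1, Y2=0.
Test 1: faults giving observed Y1=1, Y2=0 are {M5 stuck-at-0, M9 stuck-at-0}.
Test 2 (A=1, B=1, C=0, D=1): fault-free M1=0, M2=0, M3=0, M4=0, M5=1, M6=0, M7=1, M8=1, M9=1 → Y1=1, Y2=1; observed Y1=1, Y2=1. Eliminates M9 stuck-at-0.
Only M5 stuck-at-0 is consistent with every test.

M5 stuck-at-0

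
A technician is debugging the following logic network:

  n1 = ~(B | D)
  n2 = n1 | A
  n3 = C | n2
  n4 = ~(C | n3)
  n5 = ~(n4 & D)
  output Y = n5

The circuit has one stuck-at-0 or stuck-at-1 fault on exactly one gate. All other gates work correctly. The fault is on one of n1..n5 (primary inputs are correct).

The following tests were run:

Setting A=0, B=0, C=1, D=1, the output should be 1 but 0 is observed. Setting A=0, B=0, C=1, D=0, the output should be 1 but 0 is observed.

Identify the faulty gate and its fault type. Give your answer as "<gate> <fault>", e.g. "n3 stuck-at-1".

Fault-free values for test 1 (A=0, B=0, C=1, D=1): n1=0, n2=0, n3=1, n4=0, n5=1, giving Y=1. Observed 0.
Test 1: faults giving observed 0 are {n4 stuck-at-1, n5 stuck-at-0}.
Test 2 (A=0, B=0, C=1, D=0): fault-free n1=1, n2=1, n3=1, n4=0, n5=1 → 1; observed 0. Eliminates n4 stuck-at-1.
Only n5 stuck-at-0 is consistent with every test.

n5 stuck-at-0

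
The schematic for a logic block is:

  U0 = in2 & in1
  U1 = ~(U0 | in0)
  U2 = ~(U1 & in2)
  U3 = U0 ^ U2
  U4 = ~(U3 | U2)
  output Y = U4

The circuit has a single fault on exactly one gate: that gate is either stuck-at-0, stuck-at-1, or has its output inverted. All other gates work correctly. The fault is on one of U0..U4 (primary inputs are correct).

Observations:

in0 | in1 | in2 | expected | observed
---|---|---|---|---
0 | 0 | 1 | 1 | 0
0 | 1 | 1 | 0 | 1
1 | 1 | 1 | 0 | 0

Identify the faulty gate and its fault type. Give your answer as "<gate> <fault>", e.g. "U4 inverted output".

U0 inverted output

Fault-free values for test 1 (in0=0, in1=0, in2=1): U0=0, U1=1, U2=0, U3=0, U4=1, giving Y=1. Observed 0.
Test 1: faults giving observed 0 are {U0 stuck-at-1, U0 inverted output, U1 stuck-at-0, U1 inverted output, U2 stuck-at-1, U2 inverted output, U3 stuck-at-1, U3 inverted output, U4 stuck-at-0, U4 inverted output}.
Test 2 (in0=0, in1=1, in2=1): fault-free U0=1, U1=0, U2=1, U3=0, U4=0 → 0; observed 1. Eliminates U0 stuck-at-1, U1 stuck-at-0, U1 inverted output, U2 stuck-at-1, U2 inverted output, U3 stuck-at-1, U3 inverted output, U4 stuck-at-0.
Test 3 (in0=1, in1=1, in2=1): fault-free U0=1, U1=0, U2=1, U3=0, U4=0 → 0; observed 0. Eliminates U4 inverted output.
Only U0 inverted output is consistent with every test.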